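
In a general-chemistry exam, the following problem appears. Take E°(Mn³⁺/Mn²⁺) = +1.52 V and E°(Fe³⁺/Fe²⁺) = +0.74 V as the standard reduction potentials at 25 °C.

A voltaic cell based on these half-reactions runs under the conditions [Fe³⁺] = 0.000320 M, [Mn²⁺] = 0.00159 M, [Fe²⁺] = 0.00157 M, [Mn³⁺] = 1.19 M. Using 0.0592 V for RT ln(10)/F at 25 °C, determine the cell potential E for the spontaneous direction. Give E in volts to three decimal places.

+0.991 V

Mn³⁺/Mn²⁺ is the cathode (higher E°), Fe³⁺/Fe²⁺ the anode: E°cell = +1.52 − (+0.74) = +0.78 V, n = 1.
Overall: Mn³⁺(aq) + Fe²⁺(aq) → Mn²⁺(aq) + Fe³⁺(aq)
Q = [Mn²⁺]·[Fe³⁺] / ([Mn³⁺]·[Fe²⁺]); log Q = -3.565.
E = E° − (0.0592/n) log Q = +0.78 − (0.0592/1)(-3.565) = +0.991 V.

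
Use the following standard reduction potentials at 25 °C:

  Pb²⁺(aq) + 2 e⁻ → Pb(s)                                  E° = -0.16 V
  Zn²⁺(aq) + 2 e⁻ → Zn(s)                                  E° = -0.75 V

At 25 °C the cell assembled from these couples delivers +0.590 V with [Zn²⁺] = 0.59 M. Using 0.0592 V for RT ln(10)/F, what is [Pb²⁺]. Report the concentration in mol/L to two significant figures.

Pb²⁺/Pb is the cathode, Zn²⁺/Zn the anode: E°cell = +0.59 V, n = 2.
Overall reaction: Pb²⁺(aq) + Zn(s) → Pb(s) + Zn²⁺(aq); Q = [Zn²⁺]^1/[Pb²⁺]^1.
From E = E° − (0.0592/n) log Q: log Q = (E° − E)·n/0.0592 = (+0.59 − (+0.590))·2/0.0592 = 0.0000.
So 1·log[Pb²⁺] = 1·log(0.59) − log Q = -0.2291 − (0.0000) = -0.2291; [Pb²⁺] = 10^(-0.2291) ≈ 0.59 M.

0.59 M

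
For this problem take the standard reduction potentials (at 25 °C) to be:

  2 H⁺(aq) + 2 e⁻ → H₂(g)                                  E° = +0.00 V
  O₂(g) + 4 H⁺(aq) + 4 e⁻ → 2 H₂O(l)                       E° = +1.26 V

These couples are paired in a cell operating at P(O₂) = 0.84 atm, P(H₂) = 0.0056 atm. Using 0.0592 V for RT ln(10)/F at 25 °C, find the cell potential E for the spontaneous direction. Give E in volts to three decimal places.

+1.192 V

O₂/H₂O is the cathode (higher E°), H⁺/H₂ the anode: E°cell = +1.26 − (+0.00) = +1.26 V, n = 4.
Overall: O₂(g) + 2 H₂(g) → 2 H₂O(l)
Q = 1 / (P(O₂)·P(H₂)^2); log Q = 4.579.
E = E° − (0.0592/n) log Q = +1.26 − (0.0592/4)(4.579) = +1.192 V.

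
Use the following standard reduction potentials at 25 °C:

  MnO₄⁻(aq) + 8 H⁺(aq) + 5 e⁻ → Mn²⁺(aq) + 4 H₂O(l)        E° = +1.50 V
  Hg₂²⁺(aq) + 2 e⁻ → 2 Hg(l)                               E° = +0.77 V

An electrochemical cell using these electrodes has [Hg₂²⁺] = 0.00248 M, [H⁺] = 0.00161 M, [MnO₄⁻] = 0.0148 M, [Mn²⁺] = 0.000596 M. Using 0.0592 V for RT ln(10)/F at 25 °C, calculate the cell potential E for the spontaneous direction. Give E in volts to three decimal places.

+0.559 V

MnO₄⁻/Mn²⁺ is the cathode (higher E°), Hg₂²⁺/Hg the anode: E°cell = +1.50 − (+0.77) = +0.73 V, n = 10.
Overall: 2 MnO₄⁻(aq) + 16 H⁺(aq) + 10 Hg(l) → 2 Mn²⁺(aq) + 8 H₂O(l) + 5 Hg₂²⁺(aq)
Q = [Mn²⁺]^2·[Hg₂²⁺]^5 / ([MnO₄⁻]^2·[H⁺]^16); log Q = 28.873.
E = E° − (0.0592/n) log Q = +0.73 − (0.0592/10)(28.873) = +0.559 V.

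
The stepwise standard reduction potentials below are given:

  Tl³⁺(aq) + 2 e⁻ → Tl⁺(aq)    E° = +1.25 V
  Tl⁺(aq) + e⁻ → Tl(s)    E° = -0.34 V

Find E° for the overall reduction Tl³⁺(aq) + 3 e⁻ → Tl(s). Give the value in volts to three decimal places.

Since ΔG° = −nFE° is additive over sequential reductions, n₃E°₃ = n₁E°₁ + n₂E°₂.
E°₃ = (2×+1.25 + 1×-0.34) / 3 = (+2.160) / 3 = +0.720 V.
E° values themselves are not directly additive — weighting by electron count is essential.

+0.720 V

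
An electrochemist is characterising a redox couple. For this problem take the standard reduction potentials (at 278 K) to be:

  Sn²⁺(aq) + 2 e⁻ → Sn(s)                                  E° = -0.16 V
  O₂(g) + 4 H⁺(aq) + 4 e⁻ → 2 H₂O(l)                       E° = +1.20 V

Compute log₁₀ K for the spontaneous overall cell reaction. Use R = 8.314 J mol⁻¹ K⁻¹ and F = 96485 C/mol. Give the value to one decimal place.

98.6

Cathode: O₂/H₂O; anode: Sn²⁺/Sn. E°cell = (+1.20) − (-0.16) = +1.36 V, with n = 4.
ΔG° = −nFE° = −RT ln K, so ln K = nFE°/(RT) = (4)(96485)(+1.36) / ((8.314)(278)) = 227.093.
log₁₀ K = 227.093 / ln 10 = 98.6.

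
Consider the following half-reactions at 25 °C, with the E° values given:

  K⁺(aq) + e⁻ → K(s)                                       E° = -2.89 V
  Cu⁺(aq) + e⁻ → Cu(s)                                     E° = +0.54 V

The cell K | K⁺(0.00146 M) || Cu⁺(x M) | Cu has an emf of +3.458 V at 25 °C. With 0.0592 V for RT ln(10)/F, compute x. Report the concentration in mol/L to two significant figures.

Cu⁺/Cu is the cathode, K⁺/K the anode: E°cell = +3.43 V, n = 1.
Overall reaction: Cu⁺(aq) + K(s) → Cu(s) + K⁺(aq); Q = [K⁺]^1/[Cu⁺]^1.
From E = E° − (0.0592/n) log Q: log Q = (E° − E)·n/0.0592 = (+3.43 − (+3.458))·1/0.0592 = -0.4730.
So 1·log[Cu⁺] = 1·log(0.00146) − log Q = -2.8356 − (-0.4730) = -2.3626; [Cu⁺] = 10^(-2.3626) ≈ 0.0043 M.

0.0043 M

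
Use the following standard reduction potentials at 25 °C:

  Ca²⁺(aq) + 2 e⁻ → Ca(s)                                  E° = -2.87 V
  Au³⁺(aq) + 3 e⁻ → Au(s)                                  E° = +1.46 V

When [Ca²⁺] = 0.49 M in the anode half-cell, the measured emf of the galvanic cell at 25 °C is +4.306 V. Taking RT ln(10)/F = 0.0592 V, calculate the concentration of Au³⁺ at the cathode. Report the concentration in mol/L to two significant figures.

Au³⁺/Au is the cathode, Ca²⁺/Ca the anode: E°cell = +4.33 V, n = 6.
Overall reaction: 2 Au³⁺(aq) + 3 Ca(s) → 2 Au(s) + 3 Ca²⁺(aq); Q = [Ca²⁺]^3/[Au³⁺]^2.
From E = E° − (0.0592/n) log Q: log Q = (E° − E)·n/0.0592 = (+4.33 − (+4.306))·6/0.0592 = 2.4324.
So 2·log[Au³⁺] = 3·log(0.49) − log Q = -0.9294 − (2.4324) = -3.3618; log[Au³⁺] = -3.3618 / 2 = -1.6809; [Au³⁺] = 10^(-1.6809) ≈ 0.021 M.

0.021 M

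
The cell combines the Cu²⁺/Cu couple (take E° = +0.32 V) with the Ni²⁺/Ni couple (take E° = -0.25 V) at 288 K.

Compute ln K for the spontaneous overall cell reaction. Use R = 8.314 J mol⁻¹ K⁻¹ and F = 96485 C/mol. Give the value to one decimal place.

Cathode: Cu²⁺/Cu; anode: Ni²⁺/Ni. E°cell = (+0.32) − (-0.25) = +0.57 V, with n = 2.
ΔG° = −nFE° = −RT ln K, so ln K = nFE°/(RT) = (2)(96485)(+0.57) / ((8.314)(288)) = 45.937.

45.9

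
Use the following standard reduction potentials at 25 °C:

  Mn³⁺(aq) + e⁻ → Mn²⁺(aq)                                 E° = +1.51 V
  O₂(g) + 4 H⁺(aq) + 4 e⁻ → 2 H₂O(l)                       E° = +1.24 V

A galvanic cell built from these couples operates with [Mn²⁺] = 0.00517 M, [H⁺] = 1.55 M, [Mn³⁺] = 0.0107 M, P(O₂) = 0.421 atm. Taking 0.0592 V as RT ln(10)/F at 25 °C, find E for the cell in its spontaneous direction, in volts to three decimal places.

Mn³⁺/Mn²⁺ is the cathode (higher E°), O₂/H₂O the anode: E°cell = +1.51 − (+1.24) = +0.27 V, n = 4.
Overall: 4 Mn³⁺(aq) + 2 H₂O(l) → 4 Mn²⁺(aq) + O₂(g) + 4 H⁺(aq)
Q = [Mn²⁺]^4·P(O₂)·[H⁺]^4 / ([Mn³⁺]^4); log Q = -0.878.
E = E° − (0.0592/n) log Q = +0.27 − (0.0592/4)(-0.878) = +0.283 V.

+0.283 V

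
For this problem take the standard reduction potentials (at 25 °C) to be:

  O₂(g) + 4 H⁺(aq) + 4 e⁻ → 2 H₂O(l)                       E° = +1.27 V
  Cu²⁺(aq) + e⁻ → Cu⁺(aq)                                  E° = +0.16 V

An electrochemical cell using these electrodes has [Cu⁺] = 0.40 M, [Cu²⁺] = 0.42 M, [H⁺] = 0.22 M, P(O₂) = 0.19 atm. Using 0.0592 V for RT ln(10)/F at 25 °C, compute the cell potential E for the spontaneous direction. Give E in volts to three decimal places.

+1.059 V

O₂/H₂O is the cathode (higher E°), Cu²⁺/Cu⁺ the anode: E°cell = +1.27 − (+0.16) = +1.11 V, n = 4.
Overall: O₂(g) + 4 H⁺(aq) + 4 Cu⁺(aq) → 2 H₂O(l) + 4 Cu²⁺(aq)
Q = [Cu²⁺]^4 / (P(O₂)·[H⁺]^4·[Cu⁺]^4); log Q = 3.436.
E = E° − (0.0592/n) log Q = +1.11 − (0.0592/4)(3.436) = +1.059 V.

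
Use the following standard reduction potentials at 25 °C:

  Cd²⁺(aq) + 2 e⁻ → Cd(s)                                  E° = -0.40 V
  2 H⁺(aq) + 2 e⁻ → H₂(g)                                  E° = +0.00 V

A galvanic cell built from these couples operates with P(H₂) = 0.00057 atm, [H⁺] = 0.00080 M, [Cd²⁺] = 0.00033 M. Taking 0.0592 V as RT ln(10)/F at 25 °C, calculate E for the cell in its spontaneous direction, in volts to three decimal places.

H⁺/H₂ is the cathode (higher E°), Cd²⁺/Cd the anode: E°cell = +0.00 − (-0.40) = +0.40 V, n = 2.
Overall: 2 H⁺(aq) + Cd(s) → H₂(g) + Cd²⁺(aq)
Q = P(H₂)·[Cd²⁺] / ([H⁺]^2); log Q = -0.532.
E = E° − (0.0592/n) log Q = +0.40 − (0.0592/2)(-0.532) = +0.416 V.

+0.416 V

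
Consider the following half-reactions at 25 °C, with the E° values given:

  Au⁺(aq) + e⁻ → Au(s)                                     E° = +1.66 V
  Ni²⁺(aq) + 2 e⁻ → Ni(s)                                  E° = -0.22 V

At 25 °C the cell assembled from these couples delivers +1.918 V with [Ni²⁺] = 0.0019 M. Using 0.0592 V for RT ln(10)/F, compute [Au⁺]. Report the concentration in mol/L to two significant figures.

0.19 M

Au⁺/Au is the cathode, Ni²⁺/Ni the anode: E°cell = +1.88 V, n = 2.
Overall reaction: 2 Au⁺(aq) + Ni(s) → 2 Au(s) + Ni²⁺(aq); Q = [Ni²⁺]^1/[Au⁺]^2.
From E = E° − (0.0592/n) log Q: log Q = (E° − E)·n/0.0592 = (+1.88 − (+1.918))·2/0.0592 = -1.2838.
So 2·log[Au⁺] = 1·log(0.0019) − log Q = -2.7212 − (-1.2838) = -1.4374; log[Au⁺] = -1.4374 / 2 = -0.7187; [Au⁺] = 10^(-0.7187) ≈ 0.19 M.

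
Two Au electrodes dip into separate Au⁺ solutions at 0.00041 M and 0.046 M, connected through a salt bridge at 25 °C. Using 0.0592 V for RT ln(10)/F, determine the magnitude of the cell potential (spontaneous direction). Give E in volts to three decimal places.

+0.121 V

For a concentration cell E°cell = 0. The 0.046 M side is the cathode (reduction is favoured where [Au⁺] is higher).
With n = 1, E = −(0.0592/1) log([Au⁺]ₐₙ/[Au⁺]꜀ₐₜ) = −(0.0592/1) log(0.00041/0.046) = −(0.0592/1)(-2.050) = +0.121 V.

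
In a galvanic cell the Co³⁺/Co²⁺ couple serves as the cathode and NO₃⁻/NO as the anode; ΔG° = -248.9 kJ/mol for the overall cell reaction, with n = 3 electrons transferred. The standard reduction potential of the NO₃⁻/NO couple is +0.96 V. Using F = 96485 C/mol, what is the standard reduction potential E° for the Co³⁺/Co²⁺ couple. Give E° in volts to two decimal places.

E°cell = −ΔG°/(nF) = −(-248.9×10³)/((3)(96485)) = +0.860 V.
Since Co³⁺/Co²⁺ is the cathode and NO₃⁻/NO the anode, E°cell = E°(Co³⁺/Co²⁺) − E°(NO₃⁻/NO).
So E°(Co³⁺/Co²⁺) = E°cell + E°(NO₃⁻/NO) = +0.860 + (+0.96) = +1.82 V.

+1.82 V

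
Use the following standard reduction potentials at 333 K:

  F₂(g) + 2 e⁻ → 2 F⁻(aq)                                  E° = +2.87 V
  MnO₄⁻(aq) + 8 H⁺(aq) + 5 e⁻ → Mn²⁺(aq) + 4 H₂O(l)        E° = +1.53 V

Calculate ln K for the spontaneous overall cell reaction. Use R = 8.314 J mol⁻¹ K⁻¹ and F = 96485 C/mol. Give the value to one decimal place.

467.0

Cathode: F₂/F⁻; anode: MnO₄⁻/Mn²⁺. E°cell = (+2.87) − (+1.53) = +1.34 V, with n = 10.
ΔG° = −nFE° = −RT ln K, so ln K = nFE°/(RT) = (10)(96485)(+1.34) / ((8.314)(333)) = 466.993.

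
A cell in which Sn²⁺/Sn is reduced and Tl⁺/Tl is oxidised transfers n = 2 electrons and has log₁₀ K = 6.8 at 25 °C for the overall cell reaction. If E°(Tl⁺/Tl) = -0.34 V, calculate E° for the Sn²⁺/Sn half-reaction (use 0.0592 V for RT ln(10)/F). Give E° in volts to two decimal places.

E°cell = (0.0592/n)·log K = (0.0592/2)(6.8) = +0.201 V.
Since Sn²⁺/Sn is the cathode and Tl⁺/Tl the anode, E°cell = E°(Sn²⁺/Sn) − E°(Tl⁺/Tl).
So E°(Sn²⁺/Sn) = E°cell + E°(Tl⁺/Tl) = +0.201 + (-0.34) = -0.14 V.

-0.14 V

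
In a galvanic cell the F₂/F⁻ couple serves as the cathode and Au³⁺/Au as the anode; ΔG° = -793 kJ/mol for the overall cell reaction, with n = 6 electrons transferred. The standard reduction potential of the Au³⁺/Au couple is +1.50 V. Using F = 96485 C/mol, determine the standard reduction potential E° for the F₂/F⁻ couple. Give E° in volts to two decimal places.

E°cell = −ΔG°/(nF) = −(-793×10³)/((6)(96485)) = +1.370 V.
Since F₂/F⁻ is the cathode and Au³⁺/Au the anode, E°cell = E°(F₂/F⁻) − E°(Au³⁺/Au).
So E°(F₂/F⁻) = E°cell + E°(Au³⁺/Au) = +1.370 + (+1.50) = +2.87 V.

+2.87 V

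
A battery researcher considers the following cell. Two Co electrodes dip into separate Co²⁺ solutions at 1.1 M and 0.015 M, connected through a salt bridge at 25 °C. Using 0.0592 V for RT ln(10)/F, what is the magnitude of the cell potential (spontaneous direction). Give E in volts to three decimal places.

For a concentration cell E°cell = 0. The 1.1 M side is the cathode (reduction is favoured where [Co²⁺] is higher).
With n = 2, E = −(0.0592/2) log([Co²⁺]ₐₙ/[Co²⁺]꜀ₐₜ) = −(0.0592/2) log(0.015/1.1) = −(0.0592/2)(-1.865) = +0.055 V.

+0.055 V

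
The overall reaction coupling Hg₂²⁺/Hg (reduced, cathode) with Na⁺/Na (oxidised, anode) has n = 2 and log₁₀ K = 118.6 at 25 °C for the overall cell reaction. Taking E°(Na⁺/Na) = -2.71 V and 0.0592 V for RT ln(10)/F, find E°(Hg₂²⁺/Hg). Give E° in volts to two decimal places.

+0.80 V

E°cell = (0.0592/n)·log K = (0.0592/2)(118.6) = +3.511 V.
Since Hg₂²⁺/Hg is the cathode and Na⁺/Na the anode, E°cell = E°(Hg₂²⁺/Hg) − E°(Na⁺/Na).
So E°(Hg₂²⁺/Hg) = E°cell + E°(Na⁺/Na) = +3.511 + (-2.71) = +0.80 V.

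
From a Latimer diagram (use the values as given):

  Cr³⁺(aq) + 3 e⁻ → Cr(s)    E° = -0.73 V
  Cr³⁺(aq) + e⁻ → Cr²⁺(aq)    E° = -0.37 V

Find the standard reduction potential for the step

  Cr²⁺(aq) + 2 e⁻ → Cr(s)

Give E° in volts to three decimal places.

Sequential free energies add, so n₃E°₃ = n₁E°₁ + n₂E°₂.
With n₃ = 3, and the known step contributing 1×(-0.37) V, the unknown satisfies 2·E° = 3×(-0.73) − 1×(-0.37) = -1.820.
E° = -1.820 / 2 = -0.910 V.

-0.910 V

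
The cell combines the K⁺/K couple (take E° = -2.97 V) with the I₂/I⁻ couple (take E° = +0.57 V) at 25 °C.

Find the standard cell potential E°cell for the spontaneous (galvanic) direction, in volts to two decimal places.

The I₂/I⁻ couple has the higher reduction potential, so it is the cathode; K⁺/K is oxidised at the anode.
E°cell = E°(cathode) − E°(anode) = (+0.57) − (-2.97) = +3.54 V.
Since E°cell > 0, the reaction is spontaneous under standard conditions.

+3.54 V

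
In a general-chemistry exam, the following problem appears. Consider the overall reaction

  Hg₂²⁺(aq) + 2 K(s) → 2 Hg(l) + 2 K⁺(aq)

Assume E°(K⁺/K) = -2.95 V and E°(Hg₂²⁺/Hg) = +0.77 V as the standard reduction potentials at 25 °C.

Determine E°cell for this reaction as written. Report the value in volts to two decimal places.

+3.72 V

The Hg₂²⁺/Hg couple has the higher reduction potential, so it is the cathode; K⁺/K is oxidised at the anode.
E°cell = E°(cathode) − E°(anode) = (+0.77) − (-2.95) = +3.72 V.
Since E°cell > 0, the reaction is spontaneous under standard conditions.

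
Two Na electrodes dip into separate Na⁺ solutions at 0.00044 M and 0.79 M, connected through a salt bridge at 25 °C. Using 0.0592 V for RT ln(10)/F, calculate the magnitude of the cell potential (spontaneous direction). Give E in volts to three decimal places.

+0.193 V

For a concentration cell E°cell = 0. The 0.79 M side is the cathode (reduction is favoured where [Na⁺] is higher).
With n = 1, E = −(0.0592/1) log([Na⁺]ₐₙ/[Na⁺]꜀ₐₜ) = −(0.0592/1) log(0.00044/0.79) = −(0.0592/1)(-3.254) = +0.193 V.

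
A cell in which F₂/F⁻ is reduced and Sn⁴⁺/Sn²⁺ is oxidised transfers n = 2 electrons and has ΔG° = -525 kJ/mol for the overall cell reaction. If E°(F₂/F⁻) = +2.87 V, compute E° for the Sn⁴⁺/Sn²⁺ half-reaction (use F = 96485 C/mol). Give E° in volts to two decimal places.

+0.15 V

E°cell = −ΔG°/(nF) = −(-525×10³)/((2)(96485)) = +2.721 V.
Since F₂/F⁻ is the cathode and Sn⁴⁺/Sn²⁺ the anode, E°cell = E°(F₂/F⁻) − E°(Sn⁴⁺/Sn²⁺).
So E°(Sn⁴⁺/Sn²⁺) = E°(F₂/F⁻) − E°cell = (+2.87) − (+2.721) = +0.15 V.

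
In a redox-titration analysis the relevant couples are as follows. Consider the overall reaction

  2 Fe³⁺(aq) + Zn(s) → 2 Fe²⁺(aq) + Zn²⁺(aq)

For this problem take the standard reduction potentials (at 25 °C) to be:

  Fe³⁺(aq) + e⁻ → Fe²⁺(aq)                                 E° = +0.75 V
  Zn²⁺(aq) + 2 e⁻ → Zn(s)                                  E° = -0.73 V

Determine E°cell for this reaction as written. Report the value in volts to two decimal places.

+1.48 V

The Fe³⁺/Fe²⁺ couple has the higher reduction potential, so it is the cathode; Zn²⁺/Zn is oxidised at the anode.
E°cell = E°(cathode) − E°(anode) = (+0.75) − (-0.73) = +1.48 V.
Since E°cell > 0, the reaction is spontaneous under standard conditions.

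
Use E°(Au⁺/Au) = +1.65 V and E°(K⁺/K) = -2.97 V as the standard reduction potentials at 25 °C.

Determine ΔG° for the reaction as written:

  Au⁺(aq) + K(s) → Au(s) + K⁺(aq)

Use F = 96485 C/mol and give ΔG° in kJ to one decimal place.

-445.8 kJ

As written, Au⁺/Au is reduced (cathode) and K⁺/K is oxidised (anode), so E°cell = (+1.65) − (-2.97) = +4.62 V.
Balancing electrons gives n = 1.
ΔG° = −nFE° = −(1)(96485)(+4.62) = -445,761 J = -445.8 kJ.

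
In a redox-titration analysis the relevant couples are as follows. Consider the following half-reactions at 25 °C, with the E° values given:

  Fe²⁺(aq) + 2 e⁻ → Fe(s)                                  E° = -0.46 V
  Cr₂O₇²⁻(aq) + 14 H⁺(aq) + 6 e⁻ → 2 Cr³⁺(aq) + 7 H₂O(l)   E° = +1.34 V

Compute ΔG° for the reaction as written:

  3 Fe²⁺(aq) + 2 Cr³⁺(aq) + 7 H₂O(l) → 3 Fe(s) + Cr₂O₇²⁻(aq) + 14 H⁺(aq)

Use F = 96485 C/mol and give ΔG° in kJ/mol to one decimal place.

As written, Fe²⁺/Fe is reduced (cathode) and Cr₂O₇²⁻/Cr³⁺ is oxidised (anode), so E°cell = (-0.46) − (+1.34) = -1.80 V.
Balancing electrons gives n = 6.
ΔG° = −nFE° = −(6)(96485)(-1.80) = 1,042,038 J = +1042.0 kJ/mol.

+1042.0 kJ/mol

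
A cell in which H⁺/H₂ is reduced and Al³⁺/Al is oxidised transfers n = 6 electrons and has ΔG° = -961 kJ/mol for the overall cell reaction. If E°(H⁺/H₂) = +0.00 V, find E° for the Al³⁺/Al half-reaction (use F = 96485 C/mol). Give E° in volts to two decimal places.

E°cell = −ΔG°/(nF) = −(-961×10³)/((6)(96485)) = +1.660 V.
Since H⁺/H₂ is the cathode and Al³⁺/Al the anode, E°cell = E°(H⁺/H₂) − E°(Al³⁺/Al).
So E°(Al³⁺/Al) = E°(H⁺/H₂) − E°cell = (+0.00) − (+1.660) = -1.66 V.

-1.66 V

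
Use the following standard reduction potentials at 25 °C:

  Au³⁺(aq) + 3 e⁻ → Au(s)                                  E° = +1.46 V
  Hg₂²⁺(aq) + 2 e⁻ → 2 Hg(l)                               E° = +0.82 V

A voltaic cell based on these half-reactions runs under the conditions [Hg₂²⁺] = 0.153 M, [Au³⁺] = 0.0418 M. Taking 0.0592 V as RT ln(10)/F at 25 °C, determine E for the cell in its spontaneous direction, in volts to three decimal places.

Au³⁺/Au is the cathode (higher E°), Hg₂²⁺/Hg the anode: E°cell = +1.46 − (+0.82) = +0.64 V, n = 6.
Overall: 2 Au³⁺(aq) + 6 Hg(l) → 2 Au(s) + 3 Hg₂²⁺(aq)
Q = [Hg₂²⁺]^3 / ([Au³⁺]^2); log Q = 0.312.
E = E° − (0.0592/n) log Q = +0.64 − (0.0592/6)(0.312) = +0.637 V.

+0.637 V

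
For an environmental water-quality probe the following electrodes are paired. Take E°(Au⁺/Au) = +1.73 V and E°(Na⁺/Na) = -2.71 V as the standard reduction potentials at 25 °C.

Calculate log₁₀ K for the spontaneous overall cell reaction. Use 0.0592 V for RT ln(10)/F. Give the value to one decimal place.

75.0

Cathode: Au⁺/Au; anode: Na⁺/Na. E°cell = +4.44 V, n = 1.
log K = nE°cell / 0.0592 = (1)(+4.44) / 0.0592 = 75.0.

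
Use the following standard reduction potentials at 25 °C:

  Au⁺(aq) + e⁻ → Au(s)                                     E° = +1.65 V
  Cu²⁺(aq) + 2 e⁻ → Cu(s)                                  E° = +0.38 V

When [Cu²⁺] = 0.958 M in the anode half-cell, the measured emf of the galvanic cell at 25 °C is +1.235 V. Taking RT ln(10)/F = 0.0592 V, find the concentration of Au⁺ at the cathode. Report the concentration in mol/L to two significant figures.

Au⁺/Au is the cathode, Cu²⁺/Cu the anode: E°cell = +1.27 V, n = 2.
Overall reaction: 2 Au⁺(aq) + Cu(s) → 2 Au(s) + Cu²⁺(aq); Q = [Cu²⁺]^1/[Au⁺]^2.
From E = E° − (0.0592/n) log Q: log Q = (E° − E)·n/0.0592 = (+1.27 − (+1.235))·2/0.0592 = 1.1824.
So 2·log[Au⁺] = 1·log(0.958) − log Q = -0.0186 − (1.1824) = -1.2010; log[Au⁺] = -1.2010 / 2 = -0.6005; [Au⁺] = 10^(-0.6005) ≈ 0.25 M.

0.25 M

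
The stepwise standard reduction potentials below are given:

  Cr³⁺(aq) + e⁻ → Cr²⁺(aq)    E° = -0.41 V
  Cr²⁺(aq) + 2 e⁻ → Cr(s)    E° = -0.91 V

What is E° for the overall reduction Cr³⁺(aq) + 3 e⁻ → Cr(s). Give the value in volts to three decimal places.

-0.743 V

Since ΔG° = −nFE° is additive over sequential reductions, n₃E°₃ = n₁E°₁ + n₂E°₂.
E°₃ = (1×-0.41 + 2×-0.91) / 3 = (-2.230) / 3 = -0.743 V.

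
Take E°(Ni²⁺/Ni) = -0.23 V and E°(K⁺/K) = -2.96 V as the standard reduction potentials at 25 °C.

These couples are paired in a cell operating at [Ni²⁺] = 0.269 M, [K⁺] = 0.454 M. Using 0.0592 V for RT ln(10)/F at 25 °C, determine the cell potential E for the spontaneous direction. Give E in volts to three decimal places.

Ni²⁺/Ni is the cathode (higher E°), K⁺/K the anode: E°cell = -0.23 − (-2.96) = +2.73 V, n = 2.
Overall: Ni²⁺(aq) + 2 K(s) → Ni(s) + 2 K⁺(aq)
Q = [K⁺]^2 / ([Ni²⁺]); log Q = -0.116.
E = E° − (0.0592/n) log Q = +2.73 − (0.0592/2)(-0.116) = +2.733 V.

+2.733 V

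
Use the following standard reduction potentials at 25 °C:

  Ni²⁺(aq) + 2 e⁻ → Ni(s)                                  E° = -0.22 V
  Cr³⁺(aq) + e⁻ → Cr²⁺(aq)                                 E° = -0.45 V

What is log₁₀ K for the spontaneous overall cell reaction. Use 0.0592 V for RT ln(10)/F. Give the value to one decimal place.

Cathode: Ni²⁺/Ni; anode: Cr³⁺/Cr²⁺. E°cell = +0.23 V, n = 2.
log K = nE°cell / 0.0592 = (2)(+0.23) / 0.0592 = 7.8.

7.8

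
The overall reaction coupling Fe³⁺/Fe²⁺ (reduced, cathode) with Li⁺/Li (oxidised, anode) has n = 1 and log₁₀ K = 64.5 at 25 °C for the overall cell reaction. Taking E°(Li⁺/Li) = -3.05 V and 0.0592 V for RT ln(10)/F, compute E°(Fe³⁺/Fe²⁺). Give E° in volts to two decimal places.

E°cell = (0.0592/n)·log K = (0.0592/1)(64.5) = +3.818 V.
Since Fe³⁺/Fe²⁺ is the cathode and Li⁺/Li the anode, E°cell = E°(Fe³⁺/Fe²⁺) − E°(Li⁺/Li).
So E°(Fe³⁺/Fe²⁺) = E°cell + E°(Li⁺/Li) = +3.818 + (-3.05) = +0.77 V.

+0.77 V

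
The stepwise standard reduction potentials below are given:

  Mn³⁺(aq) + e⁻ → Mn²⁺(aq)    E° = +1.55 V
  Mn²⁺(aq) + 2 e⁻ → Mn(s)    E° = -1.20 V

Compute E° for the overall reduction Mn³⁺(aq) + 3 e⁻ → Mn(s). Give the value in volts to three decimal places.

-0.283 V

Since ΔG° = −nFE° is additive over sequential reductions, n₃E°₃ = n₁E°₁ + n₂E°₂.
E°₃ = (1×+1.55 + 2×-1.20) / 3 = (-0.850) / 3 = -0.283 V.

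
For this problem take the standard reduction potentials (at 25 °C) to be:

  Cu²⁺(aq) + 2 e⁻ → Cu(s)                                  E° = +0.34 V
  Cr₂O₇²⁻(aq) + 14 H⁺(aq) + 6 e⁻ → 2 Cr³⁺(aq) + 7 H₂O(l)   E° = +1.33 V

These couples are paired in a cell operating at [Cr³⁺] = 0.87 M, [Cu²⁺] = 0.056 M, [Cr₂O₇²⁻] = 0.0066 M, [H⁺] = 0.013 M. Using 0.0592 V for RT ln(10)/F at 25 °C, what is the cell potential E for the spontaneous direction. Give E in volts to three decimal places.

+0.746 V

Cr₂O₇²⁻/Cr³⁺ is the cathode (higher E°), Cu²⁺/Cu the anode: E°cell = +1.33 − (+0.34) = +0.99 V, n = 6.
Overall: Cr₂O₇²⁻(aq) + 14 H⁺(aq) + 3 Cu(s) → 2 Cr³⁺(aq) + 7 H₂O(l) + 3 Cu²⁺(aq)
Q = [Cr³⁺]^2·[Cu²⁺]^3 / ([Cr₂O₇²⁻]·[H⁺]^14); log Q = 24.709.
E = E° − (0.0592/n) log Q = +0.99 − (0.0592/6)(24.709) = +0.746 V.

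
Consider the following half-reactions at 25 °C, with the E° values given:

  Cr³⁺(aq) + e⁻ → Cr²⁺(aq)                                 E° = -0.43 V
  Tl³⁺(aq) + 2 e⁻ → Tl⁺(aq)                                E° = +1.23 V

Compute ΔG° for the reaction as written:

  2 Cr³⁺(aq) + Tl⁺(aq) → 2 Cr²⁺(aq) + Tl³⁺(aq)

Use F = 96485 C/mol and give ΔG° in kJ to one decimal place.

+320.3 kJ

As written, Cr³⁺/Cr²⁺ is reduced (cathode) and Tl³⁺/Tl⁺ is oxidised (anode), so E°cell = (-0.43) − (+1.23) = -1.66 V.
Balancing electrons gives n = 2.
ΔG° = −nFE° = −(2)(96485)(-1.66) = 320,330 J = +320.3 kJ.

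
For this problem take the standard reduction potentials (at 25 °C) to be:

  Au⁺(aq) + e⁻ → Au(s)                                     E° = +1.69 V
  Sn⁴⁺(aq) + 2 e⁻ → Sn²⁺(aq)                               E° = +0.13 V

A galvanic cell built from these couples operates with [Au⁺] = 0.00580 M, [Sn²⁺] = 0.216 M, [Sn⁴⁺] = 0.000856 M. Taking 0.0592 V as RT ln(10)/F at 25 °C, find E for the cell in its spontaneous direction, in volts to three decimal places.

+1.499 V

Au⁺/Au is the cathode (higher E°), Sn⁴⁺/Sn²⁺ the anode: E°cell = +1.69 − (+0.13) = +1.56 V, n = 2.
Overall: 2 Au⁺(aq) + Sn²⁺(aq) → 2 Au(s) + Sn⁴⁺(aq)
Q = [Sn⁴⁺] / ([Au⁺]^2·[Sn²⁺]); log Q = 2.071.
E = E° − (0.0592/n) log Q = +1.56 − (0.0592/2)(2.071) = +1.499 V.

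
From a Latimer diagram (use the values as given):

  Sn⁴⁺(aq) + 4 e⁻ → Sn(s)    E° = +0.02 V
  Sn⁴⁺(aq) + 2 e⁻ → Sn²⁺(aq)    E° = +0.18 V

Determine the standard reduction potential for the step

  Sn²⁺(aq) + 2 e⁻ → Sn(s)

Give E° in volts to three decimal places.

-0.140 V

Sequential free energies add, so n₃E°₃ = n₁E°₁ + n₂E°₂.
With n₃ = 4, and the known step contributing 2×(+0.18) V, the unknown satisfies 2·E° = 4×(+0.02) − 2×(+0.18) = -0.280.
E° = -0.280 / 2 = -0.140 V.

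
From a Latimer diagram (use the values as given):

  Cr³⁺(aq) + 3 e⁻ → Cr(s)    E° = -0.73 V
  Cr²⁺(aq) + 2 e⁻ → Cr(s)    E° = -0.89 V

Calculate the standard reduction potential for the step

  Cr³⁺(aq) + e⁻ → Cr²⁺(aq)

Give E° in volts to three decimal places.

Sequential free energies add, so n₃E°₃ = n₁E°₁ + n₂E°₂.
With n₃ = 3, and the known step contributing 2×(-0.89) V, the unknown satisfies 1·E° = 3×(-0.73) − 2×(-0.89) = -0.410.
E° = -0.410 / 1 = -0.410 V.

-0.410 V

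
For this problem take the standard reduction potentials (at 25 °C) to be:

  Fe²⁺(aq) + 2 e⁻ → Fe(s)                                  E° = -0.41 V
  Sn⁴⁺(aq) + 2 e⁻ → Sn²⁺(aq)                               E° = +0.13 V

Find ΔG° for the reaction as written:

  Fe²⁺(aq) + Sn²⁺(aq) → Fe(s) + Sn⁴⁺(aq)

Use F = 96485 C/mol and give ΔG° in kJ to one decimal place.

As written, Fe²⁺/Fe is reduced (cathode) and Sn⁴⁺/Sn²⁺ is oxidised (anode), so E°cell = (-0.41) − (+0.13) = -0.54 V.
Balancing electrons gives n = 2.
ΔG° = −nFE° = −(2)(96485)(-0.54) = 104,204 J = +104.2 kJ.

+104.2 kJ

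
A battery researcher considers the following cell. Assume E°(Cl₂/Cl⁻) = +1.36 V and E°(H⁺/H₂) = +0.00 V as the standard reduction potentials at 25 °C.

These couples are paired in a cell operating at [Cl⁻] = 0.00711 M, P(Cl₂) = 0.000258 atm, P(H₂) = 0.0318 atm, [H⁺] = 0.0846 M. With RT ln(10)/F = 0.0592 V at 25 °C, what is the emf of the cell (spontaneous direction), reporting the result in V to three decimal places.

+1.400 V

Cl₂/Cl⁻ is the cathode (higher E°), H⁺/H₂ the anode: E°cell = +1.36 − (+0.00) = +1.36 V, n = 2.
Overall: Cl₂(g) + H₂(g) → 2 Cl⁻(aq) + 2 H⁺(aq)
Q = [Cl⁻]^2·[H⁺]^2 / (P(Cl₂)·P(H₂)); log Q = -1.356.
E = E° − (0.0592/n) log Q = +1.36 − (0.0592/2)(-1.356) = +1.400 V.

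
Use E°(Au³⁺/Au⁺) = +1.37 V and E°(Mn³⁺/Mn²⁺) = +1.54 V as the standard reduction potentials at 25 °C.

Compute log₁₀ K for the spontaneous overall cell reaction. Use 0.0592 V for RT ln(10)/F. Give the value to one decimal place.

5.7

Cathode: Mn³⁺/Mn²⁺; anode: Au³⁺/Au⁺. E°cell = +0.17 V, n = 2.
log K = nE°cell / 0.0592 = (2)(+0.17) / 0.0592 = 5.7.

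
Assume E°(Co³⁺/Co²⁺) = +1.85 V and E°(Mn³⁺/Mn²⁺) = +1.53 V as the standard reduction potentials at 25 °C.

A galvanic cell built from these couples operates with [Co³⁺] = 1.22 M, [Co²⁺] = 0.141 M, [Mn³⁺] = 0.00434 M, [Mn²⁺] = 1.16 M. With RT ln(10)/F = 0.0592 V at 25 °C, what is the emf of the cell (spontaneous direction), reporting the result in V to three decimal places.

Co³⁺/Co²⁺ is the cathode (higher E°), Mn³⁺/Mn²⁺ the anode: E°cell = +1.85 − (+1.53) = +0.32 V, n = 1.
Overall: Co³⁺(aq) + Mn²⁺(aq) → Co²⁺(aq) + Mn³⁺(aq)
Q = [Co²⁺]·[Mn³⁺] / ([Co³⁺]·[Mn²⁺]); log Q = -3.364.
E = E° − (0.0592/n) log Q = +0.32 − (0.0592/1)(-3.364) = +0.519 V.

+0.519 V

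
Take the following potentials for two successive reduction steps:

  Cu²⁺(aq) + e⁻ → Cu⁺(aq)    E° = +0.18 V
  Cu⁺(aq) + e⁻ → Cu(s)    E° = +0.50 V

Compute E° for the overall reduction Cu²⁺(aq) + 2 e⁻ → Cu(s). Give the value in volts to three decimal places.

Standard free energies of sequential steps add: ΔG°₃ = ΔG°₁ + ΔG°₂, so n₃E°₃ = n₁E°₁ + n₂E°₂.
E°₃ = (1×+0.18 + 1×+0.50) / 2 = (+0.680) / 2 = +0.340 V.

+0.340 V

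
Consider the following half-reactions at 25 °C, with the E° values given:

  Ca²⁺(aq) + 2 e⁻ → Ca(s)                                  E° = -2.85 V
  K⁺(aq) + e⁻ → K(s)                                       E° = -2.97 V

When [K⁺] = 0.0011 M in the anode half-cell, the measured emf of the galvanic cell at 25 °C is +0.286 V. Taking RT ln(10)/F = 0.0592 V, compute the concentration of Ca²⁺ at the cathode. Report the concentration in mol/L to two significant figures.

Ca²⁺/Ca is the cathode, K⁺/K the anode: E°cell = +0.12 V, n = 2.
Overall reaction: Ca²⁺(aq) + 2 K(s) → Ca(s) + 2 K⁺(aq); Q = [K⁺]^2/[Ca²⁺]^1.
From E = E° − (0.0592/n) log Q: log Q = (E° − E)·n/0.0592 = (+0.12 − (+0.286))·2/0.0592 = -5.6081.
So 1·log[Ca²⁺] = 2·log(0.0011) − log Q = -5.9172 − (-5.6081) = -0.3091; [Ca²⁺] = 10^(-0.3091) ≈ 0.49 M.

0.49 M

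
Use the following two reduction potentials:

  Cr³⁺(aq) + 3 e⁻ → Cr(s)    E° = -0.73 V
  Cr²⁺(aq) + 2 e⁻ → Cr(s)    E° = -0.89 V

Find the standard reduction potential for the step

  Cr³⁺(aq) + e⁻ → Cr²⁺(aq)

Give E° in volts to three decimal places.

Sequential free energies add, so n₃E°₃ = n₁E°₁ + n₂E°₂.
With n₃ = 3, and the known step contributing 2×(-0.89) V, the unknown satisfies 1·E° = 3×(-0.73) − 2×(-0.89) = -0.410.
E° = -0.410 / 1 = -0.410 V.

-0.410 V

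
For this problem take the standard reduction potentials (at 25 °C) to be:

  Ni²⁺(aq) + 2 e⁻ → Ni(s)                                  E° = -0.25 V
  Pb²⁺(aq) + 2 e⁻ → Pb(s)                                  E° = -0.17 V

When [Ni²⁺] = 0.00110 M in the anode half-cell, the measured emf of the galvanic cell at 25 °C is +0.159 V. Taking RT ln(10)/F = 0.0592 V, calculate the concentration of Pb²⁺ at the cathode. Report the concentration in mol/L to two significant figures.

0.51 M

Pb²⁺/Pb is the cathode, Ni²⁺/Ni the anode: E°cell = +0.08 V, n = 2.
Overall reaction: Pb²⁺(aq) + Ni(s) → Pb(s) + Ni²⁺(aq); Q = [Ni²⁺]^1/[Pb²⁺]^1.
From E = E° − (0.0592/n) log Q: log Q = (E° − E)·n/0.0592 = (+0.08 − (+0.159))·2/0.0592 = -2.6689.
So 1·log[Pb²⁺] = 1·log(0.0011) − log Q = -2.9586 − (-2.6689) = -0.2897; [Pb²⁺] = 10^(-0.2897) ≈ 0.51 M.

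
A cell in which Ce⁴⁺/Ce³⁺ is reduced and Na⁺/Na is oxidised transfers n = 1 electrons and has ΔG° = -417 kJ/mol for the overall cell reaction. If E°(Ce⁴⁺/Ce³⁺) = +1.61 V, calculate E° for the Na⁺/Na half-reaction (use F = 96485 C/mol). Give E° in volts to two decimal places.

-2.71 V

E°cell = −ΔG°/(nF) = −(-417×10³)/((1)(96485)) = +4.322 V.
Since Ce⁴⁺/Ce³⁺ is the cathode and Na⁺/Na the anode, E°cell = E°(Ce⁴⁺/Ce³⁺) − E°(Na⁺/Na).
So E°(Na⁺/Na) = E°(Ce⁴⁺/Ce³⁺) − E°cell = (+1.61) − (+4.322) = -2.71 V.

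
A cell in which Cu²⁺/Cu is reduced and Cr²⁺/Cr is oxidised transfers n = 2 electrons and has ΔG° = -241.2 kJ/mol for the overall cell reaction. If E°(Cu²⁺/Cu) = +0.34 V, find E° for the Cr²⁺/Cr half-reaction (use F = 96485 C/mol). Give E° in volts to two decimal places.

E°cell = −ΔG°/(nF) = −(-241.2×10³)/((2)(96485)) = +1.250 V.
Since Cu²⁺/Cu is the cathode and Cr²⁺/Cr the anode, E°cell = E°(Cu²⁺/Cu) − E°(Cr²⁺/Cr).
So E°(Cr²⁺/Cr) = E°(Cu²⁺/Cu) − E°cell = (+0.34) − (+1.250) = -0.91 V.

-0.91 V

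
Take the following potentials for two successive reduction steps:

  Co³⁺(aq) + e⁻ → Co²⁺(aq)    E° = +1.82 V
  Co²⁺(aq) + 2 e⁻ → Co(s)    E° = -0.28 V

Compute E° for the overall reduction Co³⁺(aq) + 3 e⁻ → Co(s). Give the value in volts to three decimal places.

Standard free energies of sequential steps add: ΔG°₃ = ΔG°₁ + ΔG°₂, so n₃E°₃ = n₁E°₁ + n₂E°₂.
E°₃ = (1×+1.82 + 2×-0.28) / 3 = (+1.260) / 3 = +0.420 V.

+0.420 V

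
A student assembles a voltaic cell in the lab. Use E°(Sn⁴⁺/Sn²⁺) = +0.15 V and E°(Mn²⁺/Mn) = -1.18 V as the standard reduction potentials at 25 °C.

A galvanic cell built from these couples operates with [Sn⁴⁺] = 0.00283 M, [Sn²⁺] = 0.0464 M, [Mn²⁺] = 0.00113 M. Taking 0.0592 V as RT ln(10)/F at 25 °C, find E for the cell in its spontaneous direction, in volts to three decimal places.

+1.381 V

Sn⁴⁺/Sn²⁺ is the cathode (higher E°), Mn²⁺/Mn the anode: E°cell = +0.15 − (-1.18) = +1.33 V, n = 2.
Overall: Sn⁴⁺(aq) + Mn(s) → Sn²⁺(aq) + Mn²⁺(aq)
Q = [Sn²⁺]·[Mn²⁺] / ([Sn⁴⁺]); log Q = -1.732.
E = E° − (0.0592/n) log Q = +1.33 − (0.0592/2)(-1.732) = +1.381 V.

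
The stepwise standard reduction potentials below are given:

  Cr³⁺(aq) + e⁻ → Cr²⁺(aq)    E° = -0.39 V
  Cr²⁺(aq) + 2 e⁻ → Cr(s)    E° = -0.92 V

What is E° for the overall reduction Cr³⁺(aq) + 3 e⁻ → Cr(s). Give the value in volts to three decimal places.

-0.743 V

Since ΔG° = −nFE° is additive over sequential reductions, n₃E°₃ = n₁E°₁ + n₂E°₂.
E°₃ = (1×-0.39 + 2×-0.92) / 3 = (-2.230) / 3 = -0.743 V.
Simply averaging or adding the two E° values would be wrong; the electron-weighted sum is required.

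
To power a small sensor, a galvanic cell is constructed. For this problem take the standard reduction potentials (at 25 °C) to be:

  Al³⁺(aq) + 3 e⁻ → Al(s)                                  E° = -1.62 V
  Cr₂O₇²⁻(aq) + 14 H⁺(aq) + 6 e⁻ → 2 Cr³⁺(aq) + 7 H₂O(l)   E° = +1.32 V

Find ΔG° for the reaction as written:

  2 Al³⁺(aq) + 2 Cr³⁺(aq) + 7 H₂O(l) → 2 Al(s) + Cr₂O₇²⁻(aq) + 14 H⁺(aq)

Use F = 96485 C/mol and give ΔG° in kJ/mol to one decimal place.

As written, Al³⁺/Al is reduced (cathode) and Cr₂O₇²⁻/Cr³⁺ is oxidised (anode), so E°cell = (-1.62) − (+1.32) = -2.94 V.
Balancing electrons gives n = 6.
ΔG° = −nFE° = −(6)(96485)(-2.94) = 1,701,995 J = +1702.0 kJ/mol.

+1702.0 kJ/mol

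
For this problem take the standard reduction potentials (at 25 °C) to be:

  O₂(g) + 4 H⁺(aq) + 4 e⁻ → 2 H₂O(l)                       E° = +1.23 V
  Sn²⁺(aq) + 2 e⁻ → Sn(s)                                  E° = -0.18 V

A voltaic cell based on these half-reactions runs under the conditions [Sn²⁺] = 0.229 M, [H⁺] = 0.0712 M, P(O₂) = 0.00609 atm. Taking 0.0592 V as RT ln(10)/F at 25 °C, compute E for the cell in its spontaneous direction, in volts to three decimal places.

O₂/H₂O is the cathode (higher E°), Sn²⁺/Sn the anode: E°cell = +1.23 − (-0.18) = +1.41 V, n = 4.
Overall: O₂(g) + 4 H⁺(aq) + 2 Sn(s) → 2 H₂O(l) + 2 Sn²⁺(aq)
Q = [Sn²⁺]^2 / (P(O₂)·[H⁺]^4); log Q = 5.525.
E = E° − (0.0592/n) log Q = +1.41 − (0.0592/4)(5.525) = +1.328 V.

+1.328 V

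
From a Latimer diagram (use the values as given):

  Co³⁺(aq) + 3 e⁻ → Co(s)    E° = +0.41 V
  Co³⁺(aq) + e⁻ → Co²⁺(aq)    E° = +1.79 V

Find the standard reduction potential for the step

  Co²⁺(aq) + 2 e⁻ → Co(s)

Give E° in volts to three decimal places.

-0.280 V

Sequential free energies add, so n₃E°₃ = n₁E°₁ + n₂E°₂.
With n₃ = 3, and the known step contributing 1×(+1.79) V, the unknown satisfies 2·E° = 3×(+0.41) − 1×(+1.79) = -0.560.
E° = -0.560 / 2 = -0.280 V.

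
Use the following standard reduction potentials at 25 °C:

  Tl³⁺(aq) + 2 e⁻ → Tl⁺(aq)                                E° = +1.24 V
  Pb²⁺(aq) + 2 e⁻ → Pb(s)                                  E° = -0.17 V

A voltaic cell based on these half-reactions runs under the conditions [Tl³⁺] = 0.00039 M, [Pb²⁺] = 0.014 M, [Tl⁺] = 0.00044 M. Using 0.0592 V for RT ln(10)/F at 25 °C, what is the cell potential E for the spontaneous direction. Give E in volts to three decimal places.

Tl³⁺/Tl⁺ is the cathode (higher E°), Pb²⁺/Pb the anode: E°cell = +1.24 − (-0.17) = +1.41 V, n = 2.
Overall: Tl³⁺(aq) + Pb(s) → Tl⁺(aq) + Pb²⁺(aq)
Q = [Tl⁺]·[Pb²⁺] / ([Tl³⁺]); log Q = -1.801.
E = E° − (0.0592/n) log Q = +1.41 − (0.0592/2)(-1.801) = +1.463 V.

+1.463 V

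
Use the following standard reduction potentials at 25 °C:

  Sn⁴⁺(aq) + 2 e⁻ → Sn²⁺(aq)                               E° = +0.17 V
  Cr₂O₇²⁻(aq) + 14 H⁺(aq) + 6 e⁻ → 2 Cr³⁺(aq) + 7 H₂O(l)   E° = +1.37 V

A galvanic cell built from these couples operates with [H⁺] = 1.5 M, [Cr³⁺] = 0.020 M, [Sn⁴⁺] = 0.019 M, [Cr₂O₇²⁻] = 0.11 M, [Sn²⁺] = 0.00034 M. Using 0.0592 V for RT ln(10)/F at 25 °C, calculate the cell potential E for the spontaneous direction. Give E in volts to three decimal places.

+1.197 V

Cr₂O₇²⁻/Cr³⁺ is the cathode (higher E°), Sn⁴⁺/Sn²⁺ the anode: E°cell = +1.37 − (+0.17) = +1.20 V, n = 6.
Overall: Cr₂O₇²⁻(aq) + 14 H⁺(aq) + 3 Sn²⁺(aq) → 2 Cr³⁺(aq) + 7 H₂O(l) + 3 Sn⁴⁺(aq)
Q = [Cr³⁺]^2·[Sn⁴⁺]^3 / ([Cr₂O₇²⁻]·[H⁺]^14·[Sn²⁺]^3); log Q = 0.337.
E = E° − (0.0592/n) log Q = +1.20 − (0.0592/6)(0.337) = +1.197 V.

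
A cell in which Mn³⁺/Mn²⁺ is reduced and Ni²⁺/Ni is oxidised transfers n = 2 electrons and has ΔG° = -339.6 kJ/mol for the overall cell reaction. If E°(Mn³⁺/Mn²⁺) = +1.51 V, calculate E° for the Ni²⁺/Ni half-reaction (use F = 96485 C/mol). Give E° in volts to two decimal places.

E°cell = −ΔG°/(nF) = −(-339.6×10³)/((2)(96485)) = +1.760 V.
Since Mn³⁺/Mn²⁺ is the cathode and Ni²⁺/Ni the anode, E°cell = E°(Mn³⁺/Mn²⁺) − E°(Ni²⁺/Ni).
So E°(Ni²⁺/Ni) = E°(Mn³⁺/Mn²⁺) − E°cell = (+1.51) − (+1.760) = -0.25 V.

-0.25 V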